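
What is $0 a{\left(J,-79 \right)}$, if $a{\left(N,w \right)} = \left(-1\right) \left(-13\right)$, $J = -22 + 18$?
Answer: $0$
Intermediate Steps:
$J = -4$
$a{\left(N,w \right)} = 13$
$0 a{\left(J,-79 \right)} = 0 \cdot 13 = 0$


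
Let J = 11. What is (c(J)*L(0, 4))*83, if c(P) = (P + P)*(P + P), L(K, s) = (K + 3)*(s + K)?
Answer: 482064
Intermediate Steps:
L(K, s) = (3 + K)*(K + s)
c(P) = 4*P² (c(P) = (2*P)*(2*P) = 4*P²)
(c(J)*L(0, 4))*83 = ((4*11²)*(0² + 3*0 + 3*4 + 0*4))*83 = ((4*121)*(0 + 0 + 12 + 0))*83 = (484*12)*83 = 5808*83 = 482064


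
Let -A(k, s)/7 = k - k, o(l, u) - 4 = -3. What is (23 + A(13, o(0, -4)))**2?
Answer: 529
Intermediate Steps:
o(l, u) = 1 (o(l, u) = 4 - 3 = 1)
A(k, s) = 0 (A(k, s) = -7*(k - k) = -7*0 = 0)
(23 + A(13, o(0, -4)))**2 = (23 + 0)**2 = 23**2 = 529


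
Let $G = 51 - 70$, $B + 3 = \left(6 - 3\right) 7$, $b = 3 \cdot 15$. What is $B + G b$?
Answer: $-837$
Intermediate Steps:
$b = 45$
$B = 18$ ($B = -3 + \left(6 - 3\right) 7 = -3 + 3 \cdot 7 = -3 + 21 = 18$)
$G = -19$
$B + G b = 18 - 855 = -837$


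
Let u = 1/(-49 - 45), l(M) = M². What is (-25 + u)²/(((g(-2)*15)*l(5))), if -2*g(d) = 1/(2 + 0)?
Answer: -5527201/828375 ≈ -6.6723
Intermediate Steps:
g(d) = -¼ (g(d) = -1/(2*(2 + 0)) = -½/2 = -½*½ = -¼)
u = -1/94 (u = 1/(-94) = -1/94 ≈ -0.010638)
(-25 + u)²/(((g(-2)*15)*l(5))) = (-25 - 1/94)²/((-¼*15*5²)) = (-2351/94)²/((-15/4*25)) = 5527201/(8836*(-375/4)) = (5527201/8836)*(-4/375) = -5527201/828375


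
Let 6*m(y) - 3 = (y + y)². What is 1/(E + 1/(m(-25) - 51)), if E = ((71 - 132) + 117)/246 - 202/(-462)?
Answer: 6935929/4630445 ≈ 1.4979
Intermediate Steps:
m(y) = ½ + 2*y²/3 (m(y) = ½ + (y + y)²/6 = ½ + (2*y)²/6 = ½ + (4*y²)/6 = ½ + 2*y²/3)
E = 2099/3157 (E = (-61 + 117)*(1/246) - 202*(-1/462) = 56*(1/246) + 101/231 = 28/123 + 101/231 = 2099/3157 ≈ 0.66487)
1/(E + 1/(m(-25) - 51)) = 1/(2099/3157 + 1/((½ + (⅔)*(-25)²) - 51)) = 1/(2099/3157 + 1/((½ + (⅔)*625) - 51)) = 1/(2099/3157 + 1/((½ + 1250/3) - 51)) = 1/(2099/3157 + 1/(2503/6 - 51)) = 1/(2099/3157 + 1/(2197/6)) = 1/(2099/3157 + 6/2197) = 1/(4630445/6935929) = 6935929/4630445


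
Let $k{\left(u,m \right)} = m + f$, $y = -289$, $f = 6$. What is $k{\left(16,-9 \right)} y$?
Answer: $867$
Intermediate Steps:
$k{\left(u,m \right)} = 6 + m$ ($k{\left(u,m \right)} = m + 6 = 6 + m$)
$k{\left(16,-9 \right)} y = \left(6 - 9\right) \left(-289\right) = \left(-3\right) \left(-289\right) = 867$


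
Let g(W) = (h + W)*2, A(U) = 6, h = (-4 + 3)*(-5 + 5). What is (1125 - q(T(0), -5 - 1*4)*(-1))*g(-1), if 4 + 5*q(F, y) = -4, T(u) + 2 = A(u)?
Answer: -11234/5 ≈ -2246.8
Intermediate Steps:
h = 0 (h = -1*0 = 0)
T(u) = 4 (T(u) = -2 + 6 = 4)
q(F, y) = -8/5 (q(F, y) = -⅘ + (⅕)*(-4) = -⅘ - ⅘ = -8/5)
g(W) = 2*W (g(W) = (0 + W)*2 = W*2 = 2*W)
(1125 - q(T(0), -5 - 1*4)*(-1))*g(-1) = (1125 - (-8)*(-1)/5)*(2*(-1)) = (1125 - 1*8/5)*(-2) = (1125 - 8/5)*(-2) = (5617/5)*(-2) = -11234/5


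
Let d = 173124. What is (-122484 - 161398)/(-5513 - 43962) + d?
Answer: 8565593782/49475 ≈ 1.7313e+5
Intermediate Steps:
(-122484 - 161398)/(-5513 - 43962) + d = (-122484 - 161398)/(-5513 - 43962) + 173124 = -283882/(-49475) + 173124 = -283882*(-1/49475) + 173124 = 283882/49475 + 173124 = 8565593782/49475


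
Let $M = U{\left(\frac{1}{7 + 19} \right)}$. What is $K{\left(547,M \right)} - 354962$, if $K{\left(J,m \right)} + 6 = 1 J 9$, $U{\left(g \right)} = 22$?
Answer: $-350045$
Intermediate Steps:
$M = 22$
$K{\left(J,m \right)} = -6 + 9 J$ ($K{\left(J,m \right)} = -6 + 1 J 9 = -6 + J 9 = -6 + 9 J$)
$K{\left(547,M \right)} - 354962 = \left(-6 + 9 \cdot 547\right) - 354962 = \left(-6 + 4923\right) - 354962 = 4917 - 354962 = -350045$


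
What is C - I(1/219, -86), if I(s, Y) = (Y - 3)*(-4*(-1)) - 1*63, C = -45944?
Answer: -45525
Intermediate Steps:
I(s, Y) = -75 + 4*Y (I(s, Y) = (-3 + Y)*4 - 63 = (-12 + 4*Y) - 63 = -75 + 4*Y)
C - I(1/219, -86) = -45944 - (-75 + 4*(-86)) = -45944 - (-75 - 344) = -45944 - 1*(-419) = -45944 + 419 = -45525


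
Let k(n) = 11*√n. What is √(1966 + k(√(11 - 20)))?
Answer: √(1966 + 11*√3*√I) ≈ 44.492 + 0.1514*I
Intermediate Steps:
√(1966 + k(√(11 - 20))) = √(1966 + 11*√(√(11 - 20))) = √(1966 + 11*√(√(-9))) = √(1966 + 11*√(3*I)) = √(1966 + 11*(√3*√I)) = √(1966 + 11*√3*√I)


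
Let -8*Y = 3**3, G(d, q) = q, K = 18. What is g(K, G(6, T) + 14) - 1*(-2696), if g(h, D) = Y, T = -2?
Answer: 21541/8 ≈ 2692.6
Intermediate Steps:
Y = -27/8 (Y = -1/8*3**3 = -1/8*27 = -27/8 ≈ -3.3750)
g(h, D) = -27/8
g(K, G(6, T) + 14) - 1*(-2696) = -27/8 - 1*(-2696) = -27/8 + 2696 = 21541/8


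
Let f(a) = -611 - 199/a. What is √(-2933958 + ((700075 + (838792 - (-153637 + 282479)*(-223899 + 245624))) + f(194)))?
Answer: I*√105399172127278/194 ≈ 52920.0*I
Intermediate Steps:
f(a) = -611 - 199/a
√(-2933958 + ((700075 + (838792 - (-153637 + 282479)*(-223899 + 245624))) + f(194))) = √(-2933958 + ((700075 + (838792 - (-153637 + 282479)*(-223899 + 245624))) + (-611 - 199/194))) = √(-2933958 + ((700075 + (838792 - 128842*21725)) + (-611 - 199*1/194))) = √(-2933958 + ((700075 + (838792 - 1*2799092450)) + (-611 - 199/194))) = √(-2933958 + ((700075 + (838792 - 2799092450)) - 118733/194)) = √(-2933958 + ((700075 - 2798253658) - 118733/194)) = √(-2933958 + (-2797553583 - 118733/194)) = √(-2933958 - 542725513835/194) = √(-543294701687/194) = I*√105399172127278/194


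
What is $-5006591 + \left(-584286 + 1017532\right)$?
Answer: $-4573345$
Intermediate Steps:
$-5006591 + \left(-584286 + 1017532\right) = -5006591 + 433246 = -4573345$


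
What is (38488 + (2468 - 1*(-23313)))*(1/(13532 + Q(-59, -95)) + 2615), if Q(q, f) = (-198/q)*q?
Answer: 2240957906559/13334 ≈ 1.6806e+8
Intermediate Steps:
Q(q, f) = -198
(38488 + (2468 - 1*(-23313)))*(1/(13532 + Q(-59, -95)) + 2615) = (38488 + (2468 - 1*(-23313)))*(1/(13532 - 198) + 2615) = (38488 + (2468 + 23313))*(1/13334 + 2615) = (38488 + 25781)*(1/13334 + 2615) = 64269*(34868411/13334) = 2240957906559/13334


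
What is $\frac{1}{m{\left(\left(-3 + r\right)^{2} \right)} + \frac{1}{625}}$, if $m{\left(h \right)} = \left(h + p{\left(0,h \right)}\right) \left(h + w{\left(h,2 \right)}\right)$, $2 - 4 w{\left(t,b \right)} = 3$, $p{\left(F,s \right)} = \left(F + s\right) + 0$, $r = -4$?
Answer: $\frac{1250}{5971877} \approx 0.00020931$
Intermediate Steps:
$p{\left(F,s \right)} = F + s$
$w{\left(t,b \right)} = - \frac{1}{4}$ ($w{\left(t,b \right)} = \frac{1}{2} - \frac{3}{4} = - \frac{1}{4}$)
$m{\left(h \right)} = 2 h \left(- \frac{1}{4} + h\right)$ ($m{\left(h \right)} = \left(h + \left(0 + h\right)\right) \left(h - \frac{1}{4}\right) = \left(h + h\right) \left(- \frac{1}{4} + h\right) = 2 h \left(- \frac{1}{4} + h\right)$)
$\frac{1}{m{\left(\left(-3 + r\right)^{2} \right)} + \frac{1}{625}} = \frac{1}{\frac{\left(-3 - 4\right)^{2} \left(-1 + 4 \left(-3 - 4\right)^{2}\right)}{2} + \frac{1}{625}} = \frac{1}{\frac{\left(-7\right)^{2} \left(-1 + 4 \left(-7\right)^{2}\right)}{2} + \frac{1}{625}} = \frac{1}{\frac{1}{2} \cdot 49 \left(-1 + 4 \cdot 49\right) + \frac{1}{625}} = \frac{1}{\frac{1}{2} \cdot 49 \left(-1 + 196\right) + \frac{1}{625}} = \frac{1}{\frac{1}{2} \cdot 49 \cdot 195 + \frac{1}{625}} = \frac{1}{\frac{9555}{2} + \frac{1}{625}} = \frac{1}{\frac{5971877}{1250}} = \frac{1250}{5971877}$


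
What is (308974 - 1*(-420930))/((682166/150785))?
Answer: 55029287320/341083 ≈ 1.6134e+5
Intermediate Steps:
(308974 - 1*(-420930))/((682166/150785)) = (308974 + 420930)/((682166*(1/150785))) = 729904/(682166/150785) = 729904*(150785/682166) = 55029287320/341083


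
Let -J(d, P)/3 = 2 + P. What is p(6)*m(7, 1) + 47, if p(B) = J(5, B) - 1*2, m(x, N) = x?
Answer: -135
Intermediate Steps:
J(d, P) = -6 - 3*P (J(d, P) = -3*(2 + P) = -6 - 3*P)
p(B) = -8 - 3*B (p(B) = (-6 - 3*B) - 1*2 = (-6 - 3*B) - 2 = -8 - 3*B)
p(6)*m(7, 1) + 47 = (-8 - 3*6)*7 + 47 = (-8 - 18)*7 + 47 = -26*7 + 47 = -182 + 47 = -135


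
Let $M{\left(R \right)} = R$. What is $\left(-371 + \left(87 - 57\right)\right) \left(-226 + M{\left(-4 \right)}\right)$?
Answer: $78430$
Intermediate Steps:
$\left(-371 + \left(87 - 57\right)\right) \left(-226 + M{\left(-4 \right)}\right) = \left(-371 + \left(87 - 57\right)\right) \left(-226 - 4\right) = \left(-371 + \left(87 - 57\right)\right) \left(-230\right) = \left(-371 + 30\right) \left(-230\right) = \left(-341\right) \left(-230\right) = 78430$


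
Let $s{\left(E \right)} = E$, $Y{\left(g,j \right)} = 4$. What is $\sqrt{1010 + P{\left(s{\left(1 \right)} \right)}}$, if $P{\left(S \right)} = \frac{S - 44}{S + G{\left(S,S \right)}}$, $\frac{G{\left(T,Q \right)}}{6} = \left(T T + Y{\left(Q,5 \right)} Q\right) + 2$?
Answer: $\sqrt{1009} \approx 31.765$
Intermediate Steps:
$G{\left(T,Q \right)} = 12 + 6 T^{2} + 24 Q$ ($G{\left(T,Q \right)} = 6 \left(\left(T T + 4 Q\right) + 2\right) = 6 \left(\left(T^{2} + 4 Q\right) + 2\right) = 6 \left(2 + T^{2} + 4 Q\right) = 12 + 6 T^{2} + 24 Q$)
$P{\left(S \right)} = \frac{-44 + S}{12 + 6 S^{2} + 25 S}$ ($P{\left(S \right)} = \frac{S - 44}{S + \left(12 + 6 S^{2} + 24 S\right)} = \frac{-44 + S}{12 + 6 S^{2} + 25 S}$)
$\sqrt{1010 + P{\left(s{\left(1 \right)} \right)}} = \sqrt{1010 + \frac{-44 + 1}{12 + 6 \cdot 1^{2} + 25 \cdot 1}} = \sqrt{1010 + \frac{1}{12 + 6 \cdot 1 + 25} \left(-43\right)} = \sqrt{1010 + \frac{1}{12 + 6 + 25} \left(-43\right)} = \sqrt{1010 + \frac{1}{43} \left(-43\right)} = \sqrt{1010 - 1} = \sqrt{1009}$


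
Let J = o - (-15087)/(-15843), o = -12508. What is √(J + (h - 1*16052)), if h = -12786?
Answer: I*√1153123539655/5281 ≈ 203.34*I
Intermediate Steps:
J = -66059777/5281 (J = -12508 - (-15087)/(-15843) = -12508 - (-15087)*(-1)/15843 = -12508 - 1*5029/5281 = -12508 - 5029/5281 = -66059777/5281 ≈ -12509.)
√(J + (h - 1*16052)) = √(-66059777/5281 + (-12786 - 1*16052)) = √(-66059777/5281 + (-12786 - 16052)) = √(-66059777/5281 - 28838) = √(-218353255/5281) = I*√1153123539655/5281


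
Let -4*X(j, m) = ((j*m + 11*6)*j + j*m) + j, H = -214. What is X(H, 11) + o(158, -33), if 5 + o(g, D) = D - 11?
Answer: -121815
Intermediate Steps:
X(j, m) = -j/4 - j*m/4 - j*(66 + j*m)/4 (X(j, m) = -(((j*m + 11*6)*j + j*m) + j)/4 = -(((j*m + 66)*j + j*m) + j)/4 = -(((66 + j*m)*j + j*m) + j)/4 = -((j*(66 + j*m) + j*m) + j)/4 = -((j*m + j*(66 + j*m)) + j)/4 = -(j + j*m + j*(66 + j*m))/4 = -j/4 - j*m/4 - j*(66 + j*m)/4)
o(g, D) = -16 + D (o(g, D) = -5 + (D - 11) = -5 + (-11 + D) = -16 + D)
X(H, 11) + o(158, -33) = -¼*(-214)*(67 + 11 - 214*11) + (-16 - 33) = -¼*(-214)*(67 + 11 - 2354) - 49 = -¼*(-214)*(-2276) - 49 = -121766 - 49 = -121815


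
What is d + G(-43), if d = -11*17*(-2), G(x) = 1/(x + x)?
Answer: 32163/86 ≈ 373.99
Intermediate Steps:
G(x) = 1/(2*x)
d = 374 (d = -187*(-2) = 374)
d + G(-43) = 374 + (½)/(-43) = 374 + (½)*(-1/43) = 374 - 1/86 = 32163/86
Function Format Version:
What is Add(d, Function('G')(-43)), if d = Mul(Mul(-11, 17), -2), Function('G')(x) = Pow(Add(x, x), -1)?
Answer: Rational(32163, 86) ≈ 373.99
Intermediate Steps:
Function('G')(x) = Mul(Rational(1, 2), Pow(x, -1)) (Function('G')(x) = Pow(Mul(2, x), -1) = Mul(Rational(1, 2), Pow(x, -1)))
d = 374 (d = Mul(-187, -2) = 374)
Add(d, Function('G')(-43)) = Add(374, Mul(Rational(1, 2), Pow(-43, -1))) = Add(374, Mul(Rational(1, 2), Rational(-1, 43))) = Add(374, Rational(-1, 86)) = Rational(32163, 86)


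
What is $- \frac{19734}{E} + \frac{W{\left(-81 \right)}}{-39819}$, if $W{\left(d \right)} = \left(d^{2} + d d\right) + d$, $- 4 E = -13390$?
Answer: $- \frac{42535533}{6835595} \approx -6.2227$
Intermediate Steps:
$E = \frac{6695}{2}$ ($E = \left(- \frac{1}{4}\right) \left(-13390\right) = \frac{6695}{2} \approx 3347.5$)
$W{\left(d \right)} = d + 2 d^{2}$ ($W{\left(d \right)} = \left(d^{2} + d^{2}\right) + d = 2 d^{2} + d = d + 2 d^{2}$)
$- \frac{19734}{E} + \frac{W{\left(-81 \right)}}{-39819} = - \frac{19734}{\frac{6695}{2}} + \frac{\left(-81\right) \left(1 + 2 \left(-81\right)\right)}{-39819} = \left(-19734\right) \frac{2}{6695} + - 81 \left(1 - 162\right) \left(- \frac{1}{39819}\right) = - \frac{3036}{515} + \left(-81\right) \left(-161\right) \left(- \frac{1}{39819}\right) = - \frac{3036}{515} + 13041 \left(- \frac{1}{39819}\right) = - \frac{3036}{515} - \frac{4347}{13273} = - \frac{42535533}{6835595}$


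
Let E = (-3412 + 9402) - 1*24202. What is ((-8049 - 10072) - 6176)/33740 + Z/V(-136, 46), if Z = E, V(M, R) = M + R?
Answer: 1749389/8676 ≈ 201.64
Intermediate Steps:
E = -18212 (E = 5990 - 24202 = -18212)
Z = -18212
((-8049 - 10072) - 6176)/33740 + Z/V(-136, 46) = ((-8049 - 10072) - 6176)/33740 - 18212/(-136 + 46) = (-18121 - 6176)*(1/33740) - 18212/(-90) = -24297*1/33740 - 18212*(-1/90) = -3471/4820 + 9106/45 = 1749389/8676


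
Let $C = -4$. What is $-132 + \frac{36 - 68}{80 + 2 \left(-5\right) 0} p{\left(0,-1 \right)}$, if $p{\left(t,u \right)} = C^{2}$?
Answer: $- \frac{692}{5} \approx -138.4$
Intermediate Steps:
$p{\left(t,u \right)} = 16$ ($p{\left(t,u \right)} = \left(-4\right)^{2} = 16$)
$-132 + \frac{36 - 68}{80 + 2 \left(-5\right) 0} p{\left(0,-1 \right)} = -132 + \frac{36 - 68}{80 + 2 \left(-5\right) 0} \cdot 16 = -132 + - \frac{32}{80 - 0} \cdot 16 = -132 + - \frac{32}{80 + 0} \cdot 16 = -132 + - \frac{32}{80} \cdot 16 = -132 + \left(-32\right) \frac{1}{80} \cdot 16 = -132 - \frac{32}{5} = - \frac{692}{5}$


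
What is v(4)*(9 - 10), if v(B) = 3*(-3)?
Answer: 9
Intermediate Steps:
v(B) = -9
v(4)*(9 - 10) = -9*(9 - 10) = -9*(-1) = 9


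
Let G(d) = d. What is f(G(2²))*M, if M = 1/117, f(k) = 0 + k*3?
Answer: 4/39 ≈ 0.10256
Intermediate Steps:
f(k) = 3*k (f(k) = 0 + 3*k = 3*k)
M = 1/117 ≈ 0.0085470
f(G(2²))*M = (3*2²)*(1/117) = (3*4)*(1/117) = 12*(1/117) = 4/39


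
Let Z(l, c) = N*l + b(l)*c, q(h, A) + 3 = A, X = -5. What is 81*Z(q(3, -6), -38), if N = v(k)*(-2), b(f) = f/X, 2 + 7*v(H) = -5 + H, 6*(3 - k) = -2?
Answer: -220644/35 ≈ -6304.1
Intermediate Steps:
q(h, A) = -3 + A
k = 10/3 (k = 3 - 1/6*(-2) = 3 + 1/3 = 10/3 ≈ 3.3333)
v(H) = -1 + H/7 (v(H) = -2/7 + (-5 + H)/7 = -2/7 + (-5/7 + H/7) = -1 + H/7)
b(f) = -f/5 (b(f) = f/(-5) = f*(-1/5) = -f/5)
N = 22/21 (N = (-1 + (1/7)*(10/3))*(-2) = (-1 + 10/21)*(-2) = -11/21*(-2) = 22/21 ≈ 1.0476)
Z(l, c) = 22*l/21 - c*l/5 (Z(l, c) = 22*l/21 + (-l/5)*c = 22*l/21 - c*l/5)
81*Z(q(3, -6), -38) = 81*((-3 - 6)*(110 - 21*(-38))/105) = 81*((1/105)*(-9)*(110 + 798)) = 81*((1/105)*(-9)*908) = 81*(-2724/35) = -220644/35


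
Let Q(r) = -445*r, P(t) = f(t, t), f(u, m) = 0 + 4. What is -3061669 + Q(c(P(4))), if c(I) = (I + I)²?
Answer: -3090149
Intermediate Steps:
f(u, m) = 4
P(t) = 4
c(I) = 4*I² (c(I) = (2*I)² = 4*I²)
-3061669 + Q(c(P(4))) = -3061669 - 1780*4² = -3061669 - 1780*16 = -3061669 - 445*64 = -3061669 - 28480 = -3090149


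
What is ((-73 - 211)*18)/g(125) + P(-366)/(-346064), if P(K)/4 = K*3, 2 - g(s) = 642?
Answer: 13842891/1730320 ≈ 8.0002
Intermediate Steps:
g(s) = -640 (g(s) = 2 - 1*642 = 2 - 642 = -640)
P(K) = 12*K (P(K) = 4*(K*3) = 4*(3*K) = 12*K)
((-73 - 211)*18)/g(125) + P(-366)/(-346064) = ((-73 - 211)*18)/(-640) + (12*(-366))/(-346064) = -284*18*(-1/640) - 4392*(-1/346064) = -5112*(-1/640) + 549/43258 = 639/80 + 549/43258 = 13842891/1730320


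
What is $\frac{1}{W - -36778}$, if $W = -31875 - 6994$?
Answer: $- \frac{1}{2091} \approx -0.00047824$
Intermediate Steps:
$W = -38869$ ($W = -31875 - 6994 = -38869$)
$\frac{1}{W - -36778} = \frac{1}{-38869 - -36778} = \frac{1}{-38869 + 36778} = \frac{1}{-2091} = - \frac{1}{2091}$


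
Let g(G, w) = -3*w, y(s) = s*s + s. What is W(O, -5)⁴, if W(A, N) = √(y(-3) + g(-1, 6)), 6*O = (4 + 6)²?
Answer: 144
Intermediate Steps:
y(s) = s + s² (y(s) = s² + s = s + s²)
O = 50/3 (O = (4 + 6)²/6 = (⅙)*10² = (⅙)*100 = 50/3 ≈ 16.667)
W(A, N) = 2*I*√3 (W(A, N) = √(-3*(1 - 3) - 3*6) = √(-3*(-2) - 18) = √(6 - 18) = √(-12) = 2*I*√3)
W(O, -5)⁴ = (2*I*√3)⁴ = 144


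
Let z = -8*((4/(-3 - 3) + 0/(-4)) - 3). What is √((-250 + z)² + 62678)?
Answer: √1002346/3 ≈ 333.72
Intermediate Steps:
z = 88/3 (z = -8*((4/(-6) + 0*(-¼)) - 3) = -8*((4*(-⅙) + 0) - 3) = -8*((-⅔ + 0) - 3) = -8*(-⅔ - 3) = -8*(-11/3) = 88/3 ≈ 29.333)
√((-250 + z)² + 62678) = √((-250 + 88/3)² + 62678) = √((-662/3)² + 62678) = √(438244/9 + 62678) = √(1002346/9) = √1002346/3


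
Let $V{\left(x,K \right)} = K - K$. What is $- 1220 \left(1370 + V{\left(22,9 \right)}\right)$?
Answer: $-1671400$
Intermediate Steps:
$V{\left(x,K \right)} = 0$
$- 1220 \left(1370 + V{\left(22,9 \right)}\right) = - 1220 \left(1370 + 0\right) = \left(-1220\right) 1370 = -1671400$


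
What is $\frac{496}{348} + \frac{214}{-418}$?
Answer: $\frac{16607}{18183} \approx 0.91333$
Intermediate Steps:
$\frac{496}{348} + \frac{214}{-418} = 496 \cdot \frac{1}{348} + 214 \left(- \frac{1}{418}\right) = \frac{124}{87} - \frac{107}{209} = \frac{16607}{18183}$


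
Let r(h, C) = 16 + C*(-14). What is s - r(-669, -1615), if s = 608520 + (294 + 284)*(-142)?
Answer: 503818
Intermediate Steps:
r(h, C) = 16 - 14*C
s = 526444 (s = 608520 + 578*(-142) = 608520 - 82076 = 526444)
s - r(-669, -1615) = 526444 - (16 - 14*(-1615)) = 526444 - (16 + 22610) = 526444 - 1*22626 = 526444 - 22626 = 503818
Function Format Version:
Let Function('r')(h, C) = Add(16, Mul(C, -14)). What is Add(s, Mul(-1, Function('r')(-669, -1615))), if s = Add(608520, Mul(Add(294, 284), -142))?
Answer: 503818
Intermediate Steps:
Function('r')(h, C) = Add(16, Mul(-14, C))
s = 526444 (s = Add(608520, Mul(578, -142)) = Add(608520, -82076) = 526444)
Add(s, Mul(-1, Function('r')(-669, -1615))) = Add(526444, Mul(-1, Add(16, Mul(-14, -1615)))) = Add(526444, Mul(-1, Add(16, 22610))) = Add(526444, Mul(-1, 22626)) = Add(526444, -22626) = 503818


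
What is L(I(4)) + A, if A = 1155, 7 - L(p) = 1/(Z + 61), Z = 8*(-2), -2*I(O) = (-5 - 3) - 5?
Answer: 52289/45 ≈ 1162.0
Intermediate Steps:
I(O) = 13/2 (I(O) = -((-5 - 3) - 5)/2 = -(-8 - 5)/2 = -1/2*(-13) = 13/2)
Z = -16
L(p) = 314/45 (L(p) = 7 - 1/(-16 + 61) = 7 - 1/45 = 314/45)
L(I(4)) + A = 314/45 + 1155 = 52289/45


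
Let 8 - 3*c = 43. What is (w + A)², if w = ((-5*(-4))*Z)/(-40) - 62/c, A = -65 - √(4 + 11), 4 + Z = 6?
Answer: 4529751/1225 + 4248*√15/35 ≈ 4167.8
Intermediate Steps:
c = -35/3 (c = 8/3 - ⅓*43 = 8/3 - 43/3 = -35/3 ≈ -11.667)
Z = 2 (Z = -4 + 6 = 2)
A = -65 - √15 ≈ -68.873
w = 151/35 (w = (-5*(-4)*2)/(-40) - 62/(-35/3) = (20*2)*(-1/40) - 62*(-3/35) = 40*(-1/40) + 186/35 = -1 + 186/35 = 151/35 ≈ 4.3143)
(w + A)² = (151/35 + (-65 - √15))² = (-2124/35 - √15)²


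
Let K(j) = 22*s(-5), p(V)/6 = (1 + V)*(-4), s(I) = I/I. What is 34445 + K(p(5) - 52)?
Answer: 34467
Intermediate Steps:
s(I) = 1
p(V) = -24 - 24*V (p(V) = 6*((1 + V)*(-4)) = 6*(-4 - 4*V) = -24 - 24*V)
K(j) = 22 (K(j) = 22*1 = 22)
34445 + K(p(5) - 52) = 34445 + 22 = 34467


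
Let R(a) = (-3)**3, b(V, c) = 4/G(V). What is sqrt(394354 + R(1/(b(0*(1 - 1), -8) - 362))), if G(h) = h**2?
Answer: sqrt(394327) ≈ 627.96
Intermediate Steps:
b(V, c) = 4/V**2 (b(V, c) = 4/(V**2) = 4/V**2)
R(a) = -27
sqrt(394354 + R(1/(b(0*(1 - 1), -8) - 362))) = sqrt(394354 - 27) = sqrt(394327)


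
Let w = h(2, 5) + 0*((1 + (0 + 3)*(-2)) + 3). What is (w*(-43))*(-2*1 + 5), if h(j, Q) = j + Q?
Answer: -903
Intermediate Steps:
h(j, Q) = Q + j
w = 7 (w = (5 + 2) + 0*((1 + (0 + 3)*(-2)) + 3) = 7 + 0*((1 + 3*(-2)) + 3) = 7 + 0*((1 - 6) + 3) = 7 + 0*(-5 + 3) = 7 + 0*(-2) = 7 + 0 = 7)
(w*(-43))*(-2*1 + 5) = (7*(-43))*(-2*1 + 5) = -301*(-2 + 5) = -301*3 = -903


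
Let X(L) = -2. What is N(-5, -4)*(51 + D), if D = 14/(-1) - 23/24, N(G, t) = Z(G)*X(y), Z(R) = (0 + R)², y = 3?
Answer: -21625/12 ≈ -1802.1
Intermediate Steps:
Z(R) = R²
N(G, t) = -2*G² (N(G, t) = G²*(-2) = -2*G²)
D = -359/24 (D = 14*(-1) - 23*1/24 = -14 - 23/24 = -359/24 ≈ -14.958)
N(-5, -4)*(51 + D) = (-2*(-5)²)*(51 - 359/24) = -2*25*(865/24) = -50*865/24 = -21625/12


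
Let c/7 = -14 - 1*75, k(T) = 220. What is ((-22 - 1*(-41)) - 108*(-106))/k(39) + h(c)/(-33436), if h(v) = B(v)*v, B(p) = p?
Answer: 37252779/919490 ≈ 40.515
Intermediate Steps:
c = -623 (c = 7*(-14 - 1*75) = 7*(-14 - 75) = 7*(-89) = -623)
h(v) = v² (h(v) = v*v = v²)
((-22 - 1*(-41)) - 108*(-106))/k(39) + h(c)/(-33436) = ((-22 - 1*(-41)) - 108*(-106))/220 + (-623)²/(-33436) = ((-22 + 41) + 11448)*(1/220) + 388129*(-1/33436) = (19 + 11448)*(1/220) - 388129/33436 = 11467*(1/220) - 388129/33436 = 11467/220 - 388129/33436 = 37252779/919490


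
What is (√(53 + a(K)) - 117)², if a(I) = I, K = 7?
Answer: 13749 - 468*√15 ≈ 11936.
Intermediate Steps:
(√(53 + a(K)) - 117)² = (√(53 + 7) - 117)² = (√60 - 117)² = (2*√15 - 117)² = (-117 + 2*√15)²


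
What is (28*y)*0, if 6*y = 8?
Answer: 0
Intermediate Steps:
y = 4/3 (y = (⅙)*8 = 4/3 ≈ 1.3333)
(28*y)*0 = (28*(4/3))*0 = (112/3)*0 = 0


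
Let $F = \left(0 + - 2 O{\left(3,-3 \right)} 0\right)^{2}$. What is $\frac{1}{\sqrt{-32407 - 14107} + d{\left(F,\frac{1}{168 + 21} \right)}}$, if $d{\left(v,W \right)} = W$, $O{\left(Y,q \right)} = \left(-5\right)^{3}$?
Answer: $\frac{189}{1661526595} - \frac{35721 i \sqrt{46514}}{1661526595} \approx 1.1375 \cdot 10^{-7} - 0.0046367 i$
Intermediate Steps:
$O{\left(Y,q \right)} = -125$
$F = 0$ ($F = \left(0 + \left(-2\right) \left(-125\right) 0\right)^{2} = \left(0 + 250 \cdot 0\right)^{2} = \left(0 + 0\right)^{2} = 0^{2} = 0$)
$\frac{1}{\sqrt{-32407 - 14107} + d{\left(F,\frac{1}{168 + 21} \right)}} = \frac{1}{\sqrt{-32407 - 14107} + \frac{1}{168 + 21}} = \frac{1}{\sqrt{-46514} + \frac{1}{189}} = \frac{1}{i \sqrt{46514} + \frac{1}{189}} = \frac{1}{\frac{1}{189} + i \sqrt{46514}}$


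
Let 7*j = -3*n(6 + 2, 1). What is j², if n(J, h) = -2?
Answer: 36/49 ≈ 0.73469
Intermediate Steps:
j = 6/7 (j = (-3*(-2))/7 = (⅐)*6 = 6/7 ≈ 0.85714)
j² = (6/7)² = 36/49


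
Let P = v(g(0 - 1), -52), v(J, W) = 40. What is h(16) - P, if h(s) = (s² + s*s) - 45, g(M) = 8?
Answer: 427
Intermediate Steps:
h(s) = -45 + 2*s² (h(s) = (s² + s²) - 45 = 2*s² - 45 = -45 + 2*s²)
P = 40
h(16) - P = (-45 + 2*16²) - 1*40 = (-45 + 2*256) - 40 = (-45 + 512) - 40 = 467 - 40 = 427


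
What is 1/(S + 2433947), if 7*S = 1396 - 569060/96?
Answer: 168/408794335 ≈ 4.1096e-7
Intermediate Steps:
S = -108761/168 (S = (1396 - 569060/96)/7 = (1396 - 769*185/24)/7 = (1396 - 142265/24)/7 = (⅐)*(-108761/24) = -108761/168 ≈ -647.39)
1/(S + 2433947) = 1/(-108761/168 + 2433947) = 1/(408794335/168) = 168/408794335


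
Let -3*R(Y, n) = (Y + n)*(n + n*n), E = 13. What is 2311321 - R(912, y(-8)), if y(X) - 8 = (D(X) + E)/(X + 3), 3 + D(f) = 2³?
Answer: 289822361/125 ≈ 2.3186e+6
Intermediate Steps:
D(f) = 5 (D(f) = -3 + 2³ = -3 + 8 = 5)
y(X) = 8 + 18/(3 + X) (y(X) = 8 + (5 + 13)/(X + 3) = 8 + 18/(3 + X))
R(Y, n) = -(Y + n)*(n + n²)/3 (R(Y, n) = -(Y + n)*(n + n*n)/3 = -(Y + n)*(n + n²)/3)
2311321 - R(912, y(-8)) = 2311321 - (-1)*2*(21 + 4*(-8))/(3 - 8)*(912 + 2*(21 + 4*(-8))/(3 - 8) + (2*(21 + 4*(-8))/(3 - 8))² + 912*(2*(21 + 4*(-8))/(3 - 8)))/3 = 2311321 - (-1)*2*(21 - 32)/(-5)*(912 + 2*(21 - 32)/(-5) + (2*(21 - 32)/(-5))² + 912*(2*(21 - 32)/(-5)))/3 = 2311321 - (-1)*2*(-⅕)*(-11)*(912 + 2*(-⅕)*(-11) + (2*(-⅕)*(-11))² + 912*(2*(-⅕)*(-11)))/3 = 2311321 - (-1)*22*(912 + 22/5 + (22/5)² + 912*(22/5))/(3*5) = 2311321 - (-1)*22*(912 + 22/5 + 484/25 + 20064/5)/(3*5) = 2311321 - (-1)*22*123714/(3*5*25) = 2311321 - 1*(-907236/125) = 2311321 + 907236/125 = 289822361/125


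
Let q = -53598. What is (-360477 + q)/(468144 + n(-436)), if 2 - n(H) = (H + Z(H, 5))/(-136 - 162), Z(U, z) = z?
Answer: -41131450/46502359 ≈ -0.88450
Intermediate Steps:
n(H) = 601/298 + H/298 (n(H) = 2 - (H + 5)/(-136 - 162) = 2 - (5 + H)/(-298) = 2 - (5 + H)*(-1)/298 = 2 - (-5/298 - H/298) = 2 + (5/298 + H/298) = 601/298 + H/298)
(-360477 + q)/(468144 + n(-436)) = (-360477 - 53598)/(468144 + (601/298 + (1/298)*(-436))) = -414075/(468144 + (601/298 - 218/149)) = -414075/(468144 + 165/298) = -414075/139507077/298 = -414075*298/139507077 = -41131450/46502359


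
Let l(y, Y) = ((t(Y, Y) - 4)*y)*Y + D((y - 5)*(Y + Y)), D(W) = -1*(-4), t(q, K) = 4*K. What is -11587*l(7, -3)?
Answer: -3939580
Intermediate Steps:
D(W) = 4
l(y, Y) = 4 + Y*y*(-4 + 4*Y) (l(y, Y) = ((4*Y - 4)*y)*Y + 4 = ((-4 + 4*Y)*y)*Y + 4 = (y*(-4 + 4*Y))*Y + 4 = Y*y*(-4 + 4*Y) + 4 = 4 + Y*y*(-4 + 4*Y))
-11587*l(7, -3) = -11587*(4 - 4*(-3)*7 + 4*7*(-3)²) = -11587*(4 + 84 + 4*7*9) = -11587*(4 + 84 + 252) = -11587*340 = -3939580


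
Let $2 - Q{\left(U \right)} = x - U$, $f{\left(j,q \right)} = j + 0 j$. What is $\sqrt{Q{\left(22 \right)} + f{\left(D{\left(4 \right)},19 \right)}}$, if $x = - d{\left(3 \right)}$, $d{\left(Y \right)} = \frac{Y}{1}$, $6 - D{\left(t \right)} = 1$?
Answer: $4 \sqrt{2} \approx 5.6569$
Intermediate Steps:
$D{\left(t \right)} = 5$ ($D{\left(t \right)} = 6 - 1 = 5$)
$d{\left(Y \right)} = Y$ ($d{\left(Y \right)} = Y 1 = Y$)
$x = -3$ ($x = \left(-1\right) 3 = -3$)
$f{\left(j,q \right)} = j$ ($f{\left(j,q \right)} = j + 0 = j$)
$Q{\left(U \right)} = 5 + U$ ($Q{\left(U \right)} = 2 - \left(-3 - U\right) = 2 + \left(3 + U\right) = 5 + U$)
$\sqrt{Q{\left(22 \right)} + f{\left(D{\left(4 \right)},19 \right)}} = \sqrt{\left(5 + 22\right) + 5} = \sqrt{27 + 5} = \sqrt{32} = 4 \sqrt{2}$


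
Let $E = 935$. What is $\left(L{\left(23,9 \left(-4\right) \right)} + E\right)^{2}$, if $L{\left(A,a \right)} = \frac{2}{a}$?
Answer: $\frac{283215241}{324} \approx 8.7412 \cdot 10^{5}$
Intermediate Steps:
$\left(L{\left(23,9 \left(-4\right) \right)} + E\right)^{2} = \left(\frac{2}{9 \left(-4\right)} + 935\right)^{2} = \left(\frac{2}{-36} + 935\right)^{2} = \left(2 \left(- \frac{1}{36}\right) + 935\right)^{2} = \left(- \frac{1}{18} + 935\right)^{2} = \left(\frac{16829}{18}\right)^{2} = \frac{283215241}{324}$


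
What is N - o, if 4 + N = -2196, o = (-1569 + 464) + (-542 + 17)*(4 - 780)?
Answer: -408495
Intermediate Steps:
o = 406295 (o = -1105 - 525*(-776) = -1105 + 407400 = 406295)
N = -2200 (N = -4 - 2196 = -2200)
N - o = -2200 - 1*406295 = -2200 - 406295 = -408495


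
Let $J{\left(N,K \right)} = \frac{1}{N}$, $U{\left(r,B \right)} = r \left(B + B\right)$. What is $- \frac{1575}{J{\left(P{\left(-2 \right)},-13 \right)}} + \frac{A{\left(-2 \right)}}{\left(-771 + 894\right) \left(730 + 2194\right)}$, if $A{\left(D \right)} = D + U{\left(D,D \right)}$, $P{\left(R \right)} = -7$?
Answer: $\frac{660860551}{59942} \approx 11025.0$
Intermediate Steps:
$U{\left(r,B \right)} = 2 B r$ ($U{\left(r,B \right)} = r 2 B = 2 B r$)
$A{\left(D \right)} = D + 2 D^{2}$ ($A{\left(D \right)} = D + 2 D D = D + 2 D^{2}$)
$- \frac{1575}{J{\left(P{\left(-2 \right)},-13 \right)}} + \frac{A{\left(-2 \right)}}{\left(-771 + 894\right) \left(730 + 2194\right)} = - \frac{1575}{\frac{1}{-7}} + \frac{\left(-2\right) \left(1 + 2 \left(-2\right)\right)}{\left(-771 + 894\right) \left(730 + 2194\right)} = - \frac{1575}{- \frac{1}{7}} + \frac{\left(-2\right) \left(1 - 4\right)}{123 \cdot 2924} = \left(-1575\right) \left(-7\right) + \frac{\left(-2\right) \left(-3\right)}{359652} = 11025 + 6 \cdot \frac{1}{359652} = 11025 + \frac{1}{59942} = \frac{660860551}{59942}$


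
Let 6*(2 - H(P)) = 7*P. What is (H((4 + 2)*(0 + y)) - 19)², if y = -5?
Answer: 324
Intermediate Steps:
H(P) = 2 - 7*P/6
(H((4 + 2)*(0 + y)) - 19)² = ((2 - 7*(4 + 2)*(0 - 5)/6) - 19)² = ((2 - 7*(-5)) - 19)² = ((2 - 7/6*(-30)) - 19)² = ((2 + 35) - 19)² = (37 - 19)² = 18² = 324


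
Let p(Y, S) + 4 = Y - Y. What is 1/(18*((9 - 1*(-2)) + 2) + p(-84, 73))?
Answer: 1/230 ≈ 0.0043478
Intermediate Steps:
p(Y, S) = -4 (p(Y, S) = -4 + (Y - Y) = -4 + 0 = -4)
1/(18*((9 - 1*(-2)) + 2) + p(-84, 73)) = 1/(18*((9 - 1*(-2)) + 2) - 4) = 1/(18*((9 + 2) + 2) - 4) = 1/(18*(11 + 2) - 4) = 1/(18*13 - 4) = 1/(234 - 4) = 1/230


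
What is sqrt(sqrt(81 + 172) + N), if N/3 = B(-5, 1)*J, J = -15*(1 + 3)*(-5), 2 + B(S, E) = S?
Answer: sqrt(-6300 + sqrt(253)) ≈ 79.272*I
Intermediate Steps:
B(S, E) = -2 + S
J = 300 (J = -15*4*(-5) = -3*20*(-5) = -60*(-5) = 300)
N = -6300 (N = 3*((-2 - 5)*300) = 3*(-7*300) = 3*(-2100) = -6300)
sqrt(sqrt(81 + 172) + N) = sqrt(sqrt(81 + 172) - 6300) = sqrt(sqrt(253) - 6300) = sqrt(-6300 + sqrt(253))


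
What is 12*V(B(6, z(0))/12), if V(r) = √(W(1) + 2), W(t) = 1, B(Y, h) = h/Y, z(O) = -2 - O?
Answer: 12*√3 ≈ 20.785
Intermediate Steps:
V(r) = √3 (V(r) = √(1 + 2) = √3)
12*V(B(6, z(0))/12) = 12*√3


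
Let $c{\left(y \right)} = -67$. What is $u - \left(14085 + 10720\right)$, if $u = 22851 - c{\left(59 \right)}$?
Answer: $-1887$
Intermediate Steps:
$u = 22918$ ($u = 22851 - -67 = 22851 + 67 = 22918$)
$u - \left(14085 + 10720\right) = 22918 - \left(14085 + 10720\right) = 22918 - 24805 = -1887$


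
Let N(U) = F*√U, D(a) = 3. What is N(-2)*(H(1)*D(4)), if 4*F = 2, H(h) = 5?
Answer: 15*I*√2/2 ≈ 10.607*I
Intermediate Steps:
F = ½ (F = (¼)*2 = ½ ≈ 0.50000)
N(U) = √U/2
N(-2)*(H(1)*D(4)) = (√(-2)/2)*(5*3) = ((I*√2)/2)*15 = (I*√2/2)*15 = 15*I*√2/2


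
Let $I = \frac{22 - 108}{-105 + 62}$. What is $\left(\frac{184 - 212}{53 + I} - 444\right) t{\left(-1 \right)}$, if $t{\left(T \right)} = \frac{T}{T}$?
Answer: $- \frac{24448}{55} \approx -444.51$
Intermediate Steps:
$I = 2$ ($I = - \frac{86}{-43} = \left(-86\right) \left(- \frac{1}{43}\right) = 2$)
$t{\left(T \right)} = 1$
$\left(\frac{184 - 212}{53 + I} - 444\right) t{\left(-1 \right)} = \left(\frac{184 - 212}{53 + 2} - 444\right) 1 = \left(- \frac{28}{55} - 444\right) 1 = \left(- \frac{24448}{55}\right) 1 = - \frac{24448}{55}$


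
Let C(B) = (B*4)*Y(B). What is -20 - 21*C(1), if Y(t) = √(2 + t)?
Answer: -20 - 84*√3 ≈ -165.49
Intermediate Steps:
C(B) = 4*B*√(2 + B) (C(B) = (B*4)*√(2 + B) = (4*B)*√(2 + B) = 4*B*√(2 + B))
-20 - 21*C(1) = -20 - 84*√(2 + 1) = -20 - 84*√3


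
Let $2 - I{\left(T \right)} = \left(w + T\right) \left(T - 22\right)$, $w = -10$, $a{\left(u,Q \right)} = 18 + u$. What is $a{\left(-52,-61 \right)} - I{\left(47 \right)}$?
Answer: $889$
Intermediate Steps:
$I{\left(T \right)} = 2 - \left(-22 + T\right) \left(-10 + T\right)$ ($I{\left(T \right)} = 2 - \left(-10 + T\right) \left(T - 22\right) = 2 - \left(-10 + T\right) \left(-22 + T\right) = 2 - \left(-22 + T\right) \left(-10 + T\right)$)
$a{\left(-52,-61 \right)} - I{\left(47 \right)} = \left(18 - 52\right) - \left(-218 - 47^{2} + 32 \cdot 47\right) = -34 - \left(-218 - 2209 + 1504\right) = -34 - -923 = -34 + 923 = 889$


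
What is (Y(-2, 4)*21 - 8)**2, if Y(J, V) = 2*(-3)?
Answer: 17956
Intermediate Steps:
Y(J, V) = -6
(Y(-2, 4)*21 - 8)**2 = (-6*21 - 8)**2 = (-126 - 8)**2 = (-134)**2 = 17956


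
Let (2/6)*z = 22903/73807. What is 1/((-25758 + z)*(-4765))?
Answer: 73807/9058512765705 ≈ 8.1478e-9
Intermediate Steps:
z = 68709/73807 (z = 3*(22903/73807) = 68709/73807 ≈ 0.93093)
1/((-25758 + z)*(-4765)) = 1/((-25758 + 68709/73807)*(-4765)) = -1/4765/(-1901051997/73807) = -73807/1901051997*(-1/4765) = 73807/9058512765705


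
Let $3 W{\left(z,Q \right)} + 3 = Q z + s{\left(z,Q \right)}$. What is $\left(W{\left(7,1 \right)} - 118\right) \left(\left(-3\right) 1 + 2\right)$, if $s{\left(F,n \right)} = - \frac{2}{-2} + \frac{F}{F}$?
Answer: $116$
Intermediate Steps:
$s{\left(F,n \right)} = 2$ ($s{\left(F,n \right)} = \left(-2\right) \left(- \frac{1}{2}\right) + 1 = 1 + 1 = 2$)
$W{\left(z,Q \right)} = - \frac{1}{3} + \frac{Q z}{3}$ ($W{\left(z,Q \right)} = -1 + \frac{Q z + 2}{3} = -1 + \frac{2 + Q z}{3} = -1 + \left(\frac{2}{3} + \frac{Q z}{3}\right) = - \frac{1}{3} + \frac{Q z}{3}$)
$\left(W{\left(7,1 \right)} - 118\right) \left(\left(-3\right) 1 + 2\right) = \left(\left(- \frac{1}{3} + \frac{1}{3} \cdot 1 \cdot 7\right) - 118\right) \left(\left(-3\right) 1 + 2\right) = \left(\left(- \frac{1}{3} + \frac{7}{3}\right) - 118\right) \left(-3 + 2\right) = \left(2 - 118\right) \left(-1\right) = \left(-116\right) \left(-1\right) = 116$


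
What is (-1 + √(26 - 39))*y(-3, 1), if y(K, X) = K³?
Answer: 27 - 27*I*√13 ≈ 27.0 - 97.35*I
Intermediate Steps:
(-1 + √(26 - 39))*y(-3, 1) = (-1 + √(26 - 39))*(-3)³ = (-1 + √(-13))*(-27) = (-1 + I*√13)*(-27) = 27 - 27*I*√13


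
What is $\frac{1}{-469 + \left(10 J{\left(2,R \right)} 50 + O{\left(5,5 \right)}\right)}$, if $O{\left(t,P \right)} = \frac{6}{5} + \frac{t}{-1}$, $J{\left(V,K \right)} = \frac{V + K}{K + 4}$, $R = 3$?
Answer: $- \frac{35}{4048} \approx -0.0086462$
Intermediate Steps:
$J{\left(V,K \right)} = \frac{K + V}{4 + K}$
$O{\left(t,P \right)} = \frac{6}{5} - t$ ($O{\left(t,P \right)} = 6 \cdot \frac{1}{5} + t \left(-1\right) = \frac{6}{5} - t$)
$\frac{1}{-469 + \left(10 J{\left(2,R \right)} 50 + O{\left(5,5 \right)}\right)} = \frac{1}{-469 + \left(10 \frac{3 + 2}{4 + 3} \cdot 50 + \left(\frac{6}{5} - 5\right)\right)} = \frac{1}{-469 + \left(10 \cdot \frac{1}{7} \cdot 5 \cdot 50 + \left(\frac{6}{5} - 5\right)\right)} = \frac{1}{-469 - \left(\frac{19}{5} - 10 \cdot \frac{1}{7} \cdot 5 \cdot 50\right)} = \frac{1}{-469 - \left(\frac{19}{5} - 10 \cdot \frac{5}{7} \cdot 50\right)} = \frac{1}{-469 + \left(\frac{50}{7} \cdot 50 - \frac{19}{5}\right)} = \frac{1}{-469 + \left(\frac{2500}{7} - \frac{19}{5}\right)} = \frac{1}{-469 + \frac{12367}{35}} = \frac{1}{- \frac{4048}{35}} = - \frac{35}{4048}$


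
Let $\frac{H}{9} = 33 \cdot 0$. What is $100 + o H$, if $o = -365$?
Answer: $100$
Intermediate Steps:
$H = 0$ ($H = 9 \cdot 33 \cdot 0 = 9 \cdot 0 = 0$)
$100 + o H = 100 - 0 = 100 + 0 = 100$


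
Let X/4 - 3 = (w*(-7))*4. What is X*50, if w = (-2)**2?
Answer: -21800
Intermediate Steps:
w = 4
X = -436 (X = 12 + 4*((4*(-7))*4) = 12 + 4*(-28*4) = 12 + 4*(-112) = 12 - 448 = -436)
X*50 = -436*50 = -21800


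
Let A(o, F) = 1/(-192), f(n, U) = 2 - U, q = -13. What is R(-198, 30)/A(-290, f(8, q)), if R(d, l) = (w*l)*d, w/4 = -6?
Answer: -27371520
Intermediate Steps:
A(o, F) = -1/192
w = -24 (w = 4*(-6) = -24)
R(d, l) = -24*d*l (R(d, l) = (-24*l)*d = -24*d*l)
R(-198, 30)/A(-290, f(8, q)) = (-24*(-198)*30)/(-1/192) = 142560*(-192) = -27371520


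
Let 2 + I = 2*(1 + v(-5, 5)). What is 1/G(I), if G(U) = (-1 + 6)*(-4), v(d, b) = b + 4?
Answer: -1/20 ≈ -0.050000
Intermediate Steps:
v(d, b) = 4 + b
I = 18 (I = -2 + 2*(1 + (4 + 5)) = -2 + 2*(1 + 9) = -2 + 2*10 = -2 + 20 = 18)
G(U) = -20 (G(U) = 5*(-4) = -20)
1/G(I) = 1/(-20) = -1/20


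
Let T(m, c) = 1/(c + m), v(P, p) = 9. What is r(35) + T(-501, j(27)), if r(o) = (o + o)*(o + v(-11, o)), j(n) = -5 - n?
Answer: 1641639/533 ≈ 3080.0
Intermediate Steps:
r(o) = 2*o*(9 + o) (r(o) = (o + o)*(o + 9) = (2*o)*(9 + o) = 2*o*(9 + o))
r(35) + T(-501, j(27)) = 2*35*(9 + 35) + 1/((-5 - 1*27) - 501) = 2*35*44 + 1/((-5 - 27) - 501) = 3080 + 1/(-32 - 501) = 3080 + 1/(-533) = 3080 - 1/533 = 1641639/533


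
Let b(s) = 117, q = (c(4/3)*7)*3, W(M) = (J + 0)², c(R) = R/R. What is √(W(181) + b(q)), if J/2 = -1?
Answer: 11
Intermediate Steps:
J = -2 (J = 2*(-1) = -2)
c(R) = 1
W(M) = 4 (W(M) = (-2 + 0)² = (-2)² = 4)
q = 21 (q = (1*7)*3 = 7*3 = 21)
√(W(181) + b(q)) = √(4 + 117) = √121 = 11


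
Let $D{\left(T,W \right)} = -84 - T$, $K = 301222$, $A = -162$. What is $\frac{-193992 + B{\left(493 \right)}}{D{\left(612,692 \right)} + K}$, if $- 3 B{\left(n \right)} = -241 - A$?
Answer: $- \frac{581897}{901578} \approx -0.64542$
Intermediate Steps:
$B{\left(n \right)} = \frac{79}{3}$ ($B{\left(n \right)} = - \frac{-241 - -162}{3} = - \frac{-241 + 162}{3} = \left(- \frac{1}{3}\right) \left(-79\right) = \frac{79}{3}$)
$\frac{-193992 + B{\left(493 \right)}}{D{\left(612,692 \right)} + K} = \frac{-193992 + \frac{79}{3}}{\left(-84 - 612\right) + 301222} = - \frac{581897}{3 \left(\left(-84 - 612\right) + 301222\right)} = - \frac{581897}{3 \left(-696 + 301222\right)} = - \frac{581897}{3 \cdot 300526} = \left(- \frac{581897}{3}\right) \frac{1}{300526} = - \frac{581897}{901578}$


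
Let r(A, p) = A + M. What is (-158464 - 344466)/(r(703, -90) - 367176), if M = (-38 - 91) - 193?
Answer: 5294/3861 ≈ 1.3711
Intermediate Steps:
M = -322 (M = -129 - 193 = -322)
r(A, p) = -322 + A (r(A, p) = A - 322 = -322 + A)
(-158464 - 344466)/(r(703, -90) - 367176) = (-158464 - 344466)/((-322 + 703) - 367176) = -502930/(381 - 367176) = -502930/(-366795) = -502930*(-1/366795) = 5294/3861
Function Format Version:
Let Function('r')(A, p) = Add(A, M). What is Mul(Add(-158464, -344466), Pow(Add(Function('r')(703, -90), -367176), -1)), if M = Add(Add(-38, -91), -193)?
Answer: Rational(5294, 3861) ≈ 1.3711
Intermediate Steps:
M = -322 (M = Add(-129, -193) = -322)
Function('r')(A, p) = Add(-322, A) (Function('r')(A, p) = Add(A, -322) = Add(-322, A))
Mul(Add(-158464, -344466), Pow(Add(Function('r')(703, -90), -367176), -1)) = Mul(Add(-158464, -344466), Pow(Add(Add(-322, 703), -367176), -1)) = Mul(-502930, Pow(Add(381, -367176), -1)) = Mul(-502930, Pow(-366795, -1)) = Mul(-502930, Rational(-1, 366795)) = Rational(5294, 3861)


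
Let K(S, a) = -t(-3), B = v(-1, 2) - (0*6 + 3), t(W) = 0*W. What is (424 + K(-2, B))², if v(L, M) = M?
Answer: 179776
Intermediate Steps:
t(W) = 0
B = -1 (B = 2 - (0*6 + 3) = 2 - (0 + 3) = 2 - 1*3 = 2 - 3 = -1)
K(S, a) = 0 (K(S, a) = -1*0 = 0)
(424 + K(-2, B))² = (424 + 0)² = 424² = 179776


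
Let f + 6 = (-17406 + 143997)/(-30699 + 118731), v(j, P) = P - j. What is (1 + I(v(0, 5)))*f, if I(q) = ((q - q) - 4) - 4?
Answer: 133867/4192 ≈ 31.934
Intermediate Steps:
f = -133867/29344 (f = -6 + (-17406 + 143997)/(-30699 + 118731) = -6 + 126591/88032 = -6 + 126591*(1/88032) = -6 + 42197/29344 = -133867/29344 ≈ -4.5620)
I(q) = -8 (I(q) = (0 - 4) - 4 = -4 - 4 = -8)
(1 + I(v(0, 5)))*f = (1 - 8)*(-133867/29344) = -7*(-133867/29344) = 133867/4192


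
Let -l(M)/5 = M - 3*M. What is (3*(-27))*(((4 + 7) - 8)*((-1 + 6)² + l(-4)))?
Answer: 3645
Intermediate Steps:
l(M) = 10*M (l(M) = -5*(M - 3*M) = -(-10)*M = 10*M)
(3*(-27))*(((4 + 7) - 8)*((-1 + 6)² + l(-4))) = (3*(-27))*(((4 + 7) - 8)*((-1 + 6)² + 10*(-4))) = -81*(11 - 8)*(5² - 40) = -243*(25 - 40) = -243*(-15) = -81*(-45) = 3645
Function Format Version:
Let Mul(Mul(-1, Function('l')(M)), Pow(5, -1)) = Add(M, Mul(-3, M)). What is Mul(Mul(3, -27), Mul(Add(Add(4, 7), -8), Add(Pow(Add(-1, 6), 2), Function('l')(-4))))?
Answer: 3645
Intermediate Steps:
Function('l')(M) = Mul(10, M) (Function('l')(M) = Mul(-5, Add(M, Mul(-3, M))) = Mul(-5, Mul(-2, M)) = Mul(10, M))
Mul(Mul(3, -27), Mul(Add(Add(4, 7), -8), Add(Pow(Add(-1, 6), 2), Function('l')(-4)))) = Mul(Mul(3, -27), Mul(Add(Add(4, 7), -8), Add(Pow(Add(-1, 6), 2), Mul(10, -4)))) = Mul(-81, Mul(Add(11, -8), Add(Pow(5, 2), -40))) = Mul(-81, Mul(3, Add(25, -40))) = Mul(-81, Mul(3, -15)) = Mul(-81, -45) = 3645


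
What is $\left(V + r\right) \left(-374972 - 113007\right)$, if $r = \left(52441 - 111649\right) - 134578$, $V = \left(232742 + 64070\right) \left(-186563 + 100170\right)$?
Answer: $12513085880045058$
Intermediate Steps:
$V = -25642479116$ ($V = 296812 \left(-86393\right) = -25642479116$)
$r = -193786$ ($r = -59208 - 134578 = -193786$)
$\left(V + r\right) \left(-374972 - 113007\right) = \left(-25642479116 - 193786\right) \left(-374972 - 113007\right) = \left(-25642672902\right) \left(-487979\right) = 12513085880045058$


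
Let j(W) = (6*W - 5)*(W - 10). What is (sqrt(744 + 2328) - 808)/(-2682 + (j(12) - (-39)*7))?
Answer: 808/2275 - 32*sqrt(3)/2275 ≈ 0.33080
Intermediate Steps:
j(W) = (-10 + W)*(-5 + 6*W) (j(W) = (-5 + 6*W)*(-10 + W) = (-10 + W)*(-5 + 6*W))
(sqrt(744 + 2328) - 808)/(-2682 + (j(12) - (-39)*7)) = (sqrt(744 + 2328) - 808)/(-2682 + ((50 - 65*12 + 6*12**2) - (-39)*7)) = (sqrt(3072) - 808)/(-2682 + ((50 - 780 + 6*144) - 1*(-273))) = (32*sqrt(3) - 808)/(-2682 + ((50 - 780 + 864) + 273)) = (-808 + 32*sqrt(3))/(-2682 + (134 + 273)) = (-808 + 32*sqrt(3))/(-2682 + 407) = (-808 + 32*sqrt(3))/(-2275) = (-808 + 32*sqrt(3))*(-1/2275) = 808/2275 - 32*sqrt(3)/2275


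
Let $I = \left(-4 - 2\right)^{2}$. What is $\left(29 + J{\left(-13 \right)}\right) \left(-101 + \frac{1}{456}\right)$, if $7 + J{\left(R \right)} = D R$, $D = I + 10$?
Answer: $\frac{1105320}{19} \approx 58175.0$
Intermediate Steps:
$I = 36$ ($I = \left(-6\right)^{2} = 36$)
$D = 46$ ($D = 36 + 10 = 46$)
$J{\left(R \right)} = -7 + 46 R$
$\left(29 + J{\left(-13 \right)}\right) \left(-101 + \frac{1}{456}\right) = \left(29 + \left(-7 + 46 \left(-13\right)\right)\right) \left(-101 + \frac{1}{456}\right) = \left(29 - 605\right) \left(-101 + \frac{1}{456}\right) = \left(29 - 605\right) \left(- \frac{46055}{456}\right) = \left(-576\right) \left(- \frac{46055}{456}\right) = \frac{1105320}{19}$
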